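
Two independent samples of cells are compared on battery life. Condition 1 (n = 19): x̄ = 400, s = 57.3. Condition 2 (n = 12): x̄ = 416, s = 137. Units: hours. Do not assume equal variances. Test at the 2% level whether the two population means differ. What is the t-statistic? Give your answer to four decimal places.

-0.3839

Let group 1 = condition 1, group 2 = condition 2. H0: μ_1 = μ_2; H1: μ_1 ≠ μ_2 (Welch's two-sample t-test, two-sided).
t = (x̄_1 − x̄_2)/√(s_1²/n_1 + s_2²/n_2) = (400 − 416)/√(57.3²/19 + 137²/12) = -0.3839
Welch–Satterthwaite df ≈ 13.46
Two-sided p-value ≈ 0.7070
Since p ≈ 0.7070 > α = 0.02, fail to reject H0; the data do not provide sufficient evidence against H0.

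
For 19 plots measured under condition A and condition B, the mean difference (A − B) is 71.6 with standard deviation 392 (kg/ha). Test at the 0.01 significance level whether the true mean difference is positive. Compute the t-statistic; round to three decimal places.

0.796

H0: μ_d = 0; H1: μ_d > 0 (paired t-test on the differences, right-tailed).
t = d̄/(s_d/√n) = 71.6/(392/√19) = 0.796
df = n − 1 = 18
p-value = P(T ≥ 0.796) ≈ 0.2182
Since p ≈ 0.2182 > α = 0.01, fail to reject H0; the evidence is not statistically significant.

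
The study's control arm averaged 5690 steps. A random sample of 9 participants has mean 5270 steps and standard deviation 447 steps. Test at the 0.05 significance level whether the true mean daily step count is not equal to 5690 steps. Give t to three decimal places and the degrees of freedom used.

t = -2.819, df = 8

H0: μ = 5690; H1: μ ≠ 5690 (one-sample t-test, two-sided).
t = (x̄ − μ₀)/(s/√n) = (5270 − 5690)/(447/√9) = -2.819
df = n − 1 = 8
Two-sided p-value ≈ 0.023
Since p ≈ 0.023 < α = 0.05, reject H0; the evidence is statistically significant.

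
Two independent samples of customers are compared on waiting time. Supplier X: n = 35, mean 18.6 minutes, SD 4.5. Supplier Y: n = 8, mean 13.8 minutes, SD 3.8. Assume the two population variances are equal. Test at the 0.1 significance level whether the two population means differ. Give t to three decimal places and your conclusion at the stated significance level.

Let group 1 = supplier X, group 2 = supplier Y. H0: μ_1 = μ_2; H1: μ_1 ≠ μ_2 (two-sample pooled-variance t-test, two-sided).
s_p² = [(35−1)·4.5² + (8−1)·3.8²]/(35+8−2) = 19.258
t = (18.6 − 13.8)/√[19.258·(1/35 + 1/8)] = 2.791
df = n₁ + n₂ − 2 = 41
Two-sided p-value ≈ 0.0079
Since p ≈ 0.0079 < α = 0.1, reject H0; the evidence is statistically significant.

t = 2.791; reject H0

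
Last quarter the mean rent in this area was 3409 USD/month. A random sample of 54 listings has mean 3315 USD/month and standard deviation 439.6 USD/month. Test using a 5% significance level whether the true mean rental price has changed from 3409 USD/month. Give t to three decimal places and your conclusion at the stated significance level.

t = -1.571; fail to reject H0

H0: μ = 3409; H1: μ ≠ 3409 (one-sample t-test, two-sided).
t = (x̄ − μ₀)/(s/√n) = (3315 − 3409)/(439.6/√54) = -1.571
df = n − 1 = 53
Two-sided p-value ≈ 0.1221
Since p ≈ 0.1221 > α = 0.05, fail to reject H0; the data do not provide sufficient evidence against H0.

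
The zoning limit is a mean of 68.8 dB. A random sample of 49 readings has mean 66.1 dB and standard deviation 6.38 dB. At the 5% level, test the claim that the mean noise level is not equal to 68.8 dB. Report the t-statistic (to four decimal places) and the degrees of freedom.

t = -2.9624, df = 48

H0: μ = 68.8; H1: μ ≠ 68.8 (one-sample t-test, two-sided).
t = (x̄ − μ₀)/(s/√n) = (66.1 − 68.8)/(6.38/√49) = -2.9624
df = n − 1 = 48
Two-sided p-value ≈ 0.005
Since p ≈ 0.005 < α = 0.05, reject H0; the evidence is statistically significant.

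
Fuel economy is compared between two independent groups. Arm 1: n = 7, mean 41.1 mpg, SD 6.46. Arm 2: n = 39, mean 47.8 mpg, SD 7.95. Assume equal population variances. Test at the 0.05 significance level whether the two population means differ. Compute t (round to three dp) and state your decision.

t = -2.102; reject H0

Let group 1 = arm 1, group 2 = arm 2. H0: μ_1 = μ_2; H1: μ_1 ≠ μ_2 (two-sample pooled-variance t-test, two-sided).
s_p² = [(7−1)·6.46² + (39−1)·7.95²]/(7+39−2) = 60.2747
t = (41.1 − 47.8)/√[60.2747·(1/7 + 1/39)] = -2.102
df = n₁ + n₂ − 2 = 44
Two-sided p-value ≈ 0.041
Since p ≈ 0.041 < α = 0.05, reject H0; the data support H1.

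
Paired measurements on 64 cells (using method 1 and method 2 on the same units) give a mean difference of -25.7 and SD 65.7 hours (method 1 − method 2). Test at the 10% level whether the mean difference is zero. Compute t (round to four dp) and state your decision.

t = -3.1294; reject H0

H0: μ_d = 0; H1: μ_d ≠ 0 (paired t-test on the differences, two-sided).
t = d̄/(s_d/√n) = -25.7/(65.7/√64) = -3.1294
df = n − 1 = 63
Two-sided p-value ≈ 0.003
Since p ≈ 0.003 < α = 0.1, reject H0; the data support H1.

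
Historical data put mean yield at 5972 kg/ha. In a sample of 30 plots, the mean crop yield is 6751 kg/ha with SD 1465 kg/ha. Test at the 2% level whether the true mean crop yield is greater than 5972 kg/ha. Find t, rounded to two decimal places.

2.91

H0: μ = 5972; H1: μ > 5972 (one-sample t-test, right-tailed).
t = (x̄ − μ₀)/(s/√n) = (6751 − 5972)/(1465/√30) = 2.91
df = n − 1 = 29
p-value = P(T ≥ 2.91) ≈ 0.003
Since p ≈ 0.003 < α = 0.02, reject H0; the evidence is statistically significant.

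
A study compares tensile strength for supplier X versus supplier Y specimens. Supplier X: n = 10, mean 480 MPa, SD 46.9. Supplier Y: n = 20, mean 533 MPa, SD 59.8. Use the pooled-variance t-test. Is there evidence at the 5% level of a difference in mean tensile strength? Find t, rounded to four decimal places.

Let group 1 = supplier X, group 2 = supplier Y. H0: μ_1 = μ_2; H1: μ_1 ≠ μ_2 (two-sample pooled-variance t-test, two-sided).
s_p² = [(10−1)·46.9² + (20−1)·59.8²]/(10+20−2) = 3133.62
t = (480 − 533)/√[3133.62·(1/10 + 1/20)] = -2.4446
df = n₁ + n₂ − 2 = 28
Two-sided p-value ≈ 0.0211
Since p ≈ 0.0211 < α = 0.05, reject H0; the data support H1.

-2.4446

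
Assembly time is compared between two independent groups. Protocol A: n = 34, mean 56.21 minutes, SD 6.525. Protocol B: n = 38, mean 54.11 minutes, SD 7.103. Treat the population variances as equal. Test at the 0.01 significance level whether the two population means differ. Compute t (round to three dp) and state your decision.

Let group 1 = protocol A, group 2 = protocol B. H0: μ_1 = μ_2; H1: μ_1 ≠ μ_2 (two-sample pooled-variance t-test, two-sided).
s_p² = [(34−1)·6.525² + (38−1)·7.103²]/(34+38−2) = 46.7392
t = (56.21 − 54.11)/√[46.7392·(1/34 + 1/38)] = 1.301
df = n₁ + n₂ − 2 = 70
Two-sided p-value ≈ 0.1975
Since p ≈ 0.1975 > α = 0.01, fail to reject H0; the evidence is not statistically significant.

t = 1.301; fail to reject H0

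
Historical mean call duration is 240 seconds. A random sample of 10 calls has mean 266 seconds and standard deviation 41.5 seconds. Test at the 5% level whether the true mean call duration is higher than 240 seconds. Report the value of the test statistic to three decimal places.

H0: μ = 240; H1: μ > 240 (one-sample t-test, right-tailed).
t = (x̄ − μ₀)/(s/√n) = (266 − 240)/(41.5/√10) = 1.981
df = n − 1 = 9
p-value = P(T ≥ 1.981) ≈ 0.039
Since p ≈ 0.039 < α = 0.05, reject H0; the evidence is statistically significant.

1.981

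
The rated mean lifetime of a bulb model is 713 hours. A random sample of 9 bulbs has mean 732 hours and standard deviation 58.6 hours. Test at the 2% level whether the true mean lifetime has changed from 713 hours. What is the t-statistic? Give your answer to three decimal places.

H0: μ = 713; H1: μ ≠ 713 (one-sample t-test, two-sided).
t = (x̄ − μ₀)/(s/√n) = (732 − 713)/(58.6/√9) = 0.973
df = n − 1 = 8
Two-sided p-value ≈ 0.3592
Since p ≈ 0.3592 > α = 0.02, fail to reject H0; the evidence is not statistically significant.

0.973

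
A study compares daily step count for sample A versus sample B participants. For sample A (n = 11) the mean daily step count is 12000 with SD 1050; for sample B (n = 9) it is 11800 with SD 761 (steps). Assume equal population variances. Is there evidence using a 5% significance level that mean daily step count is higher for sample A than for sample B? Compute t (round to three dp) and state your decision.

Let group 1 = sample A, group 2 = sample B. H0: μ_1 = μ_2; H1: μ_1 > μ_2 (two-sample pooled-variance t-test, right-tailed).
s_p² = [(11−1)·1050² + (9−1)·761²]/(11+9−2) = 869887
t = (12000 − 11800)/√[869887·(1/11 + 1/9)] = 0.477
df = n₁ + n₂ − 2 = 18
p-value = P(T ≥ 0.477) ≈ 0.3195
Since p ≈ 0.3195 > α = 0.05, fail to reject H0; the data do not provide sufficient evidence against H0.

t = 0.477; fail to reject H0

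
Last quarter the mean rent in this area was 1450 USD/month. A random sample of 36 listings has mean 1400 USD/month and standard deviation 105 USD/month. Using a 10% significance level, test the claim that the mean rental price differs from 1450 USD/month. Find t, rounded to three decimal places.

-2.857

H0: μ = 1450; H1: μ ≠ 1450 (one-sample t-test, two-sided).
t = (x̄ − μ₀)/(s/√n) = (1400 − 1450)/(105/√36) = -2.857
df = n − 1 = 35
Two-sided p-value ≈ 0.007
Since p ≈ 0.007 < α = 0.1, reject H0; the evidence is statistically significant.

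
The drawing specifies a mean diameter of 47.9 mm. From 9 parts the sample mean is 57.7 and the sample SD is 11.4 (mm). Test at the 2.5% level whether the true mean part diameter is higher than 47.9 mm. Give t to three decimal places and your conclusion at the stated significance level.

H0: μ = 47.9; H1: μ > 47.9 (one-sample t-test, right-tailed).
t = (x̄ − μ₀)/(s/√n) = (57.7 − 47.9)/(11.4/√9) = 2.579
df = n − 1 = 8
p-value = P(T ≥ 2.579) ≈ 0.0163
Since p ≈ 0.0163 < α = 0.025, reject H0; the evidence is statistically significant.

t = 2.579; reject H0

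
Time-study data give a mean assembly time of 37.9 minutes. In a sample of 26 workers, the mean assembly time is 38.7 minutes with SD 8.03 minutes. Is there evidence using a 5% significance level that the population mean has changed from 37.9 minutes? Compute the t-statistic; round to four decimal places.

0.5080

H0: μ = 37.9; H1: μ ≠ 37.9 (one-sample t-test, two-sided).
t = (x̄ − μ₀)/(s/√n) = (38.7 − 37.9)/(8.03/√26) = 0.5080
df = n − 1 = 25
Two-sided p-value ≈ 0.616
Since p ≈ 0.616 > α = 0.05, fail to reject H0; the evidence is not statistically significant.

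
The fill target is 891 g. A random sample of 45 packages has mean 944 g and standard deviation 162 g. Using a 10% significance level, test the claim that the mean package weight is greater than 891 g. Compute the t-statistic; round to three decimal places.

H0: μ = 891; H1: μ > 891 (one-sample t-test, right-tailed).
t = (x̄ − μ₀)/(s/√n) = (944 − 891)/(162/√45) = 2.195
df = n − 1 = 44
p-value = P(T ≥ 2.195) ≈ 0.017
Since p ≈ 0.017 < α = 0.1, reject H0; the evidence is statistically significant.

2.195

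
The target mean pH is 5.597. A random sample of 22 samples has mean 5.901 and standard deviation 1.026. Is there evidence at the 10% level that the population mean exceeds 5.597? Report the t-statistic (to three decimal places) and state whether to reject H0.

t = 1.390; reject H0

H0: μ = 5.597; H1: μ > 5.597 (one-sample t-test, right-tailed).
t = (x̄ − μ₀)/(s/√n) = (5.901 − 5.597)/(1.026/√22) = 1.390
df = n − 1 = 21
p-value = P(T ≥ 1.390) ≈ 0.0896
Since p ≈ 0.0896 < α = 0.1, reject H0; the data support H1.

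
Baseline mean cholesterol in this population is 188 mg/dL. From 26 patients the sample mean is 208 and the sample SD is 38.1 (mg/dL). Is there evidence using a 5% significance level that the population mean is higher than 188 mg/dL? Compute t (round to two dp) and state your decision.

H0: μ = 188; H1: μ > 188 (one-sample t-test, right-tailed).
t = (x̄ − μ₀)/(s/√n) = (208 − 188)/(38.1/√26) = 2.68
df = n − 1 = 25
p-value = P(T ≥ 2.68) ≈ 0.006
Since p ≈ 0.006 < α = 0.05, reject H0; the evidence is statistically significant.

t = 2.68; reject H0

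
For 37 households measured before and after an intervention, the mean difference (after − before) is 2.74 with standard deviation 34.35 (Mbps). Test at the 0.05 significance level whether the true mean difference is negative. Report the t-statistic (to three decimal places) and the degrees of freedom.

t = 0.485, df = 36

H0: μ_d = 0; H1: μ_d < 0 (paired t-test on the differences, left-tailed).
t = d̄/(s_d/√n) = 2.74/(34.35/√37) = 0.485
df = n − 1 = 36
p-value = P(T ≤ 0.485) ≈ 0.6848
Since p ≈ 0.6848 > α = 0.05, fail to reject H0; the data do not provide sufficient evidence against H0.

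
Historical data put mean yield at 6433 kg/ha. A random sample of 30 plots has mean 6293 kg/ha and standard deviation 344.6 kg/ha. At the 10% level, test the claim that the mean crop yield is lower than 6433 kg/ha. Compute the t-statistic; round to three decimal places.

-2.225

H0: μ = 6433; H1: μ < 6433 (one-sample t-test, left-tailed).
t = (x̄ − μ₀)/(s/√n) = (6293 − 6433)/(344.6/√30) = -2.225
df = n − 1 = 29
p-value = P(T ≤ -2.225) ≈ 0.017
Since p ≈ 0.017 < α = 0.1, reject H0; the evidence is statistically significant.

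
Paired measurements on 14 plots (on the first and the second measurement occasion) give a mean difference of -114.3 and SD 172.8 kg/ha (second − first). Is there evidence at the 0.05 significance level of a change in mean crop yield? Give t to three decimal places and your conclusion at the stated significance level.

H0: μ_d = 0; H1: μ_d ≠ 0 (paired t-test on the differences, two-sided).
t = d̄/(s_d/√n) = -114.3/(172.8/√14) = -2.475
df = n − 1 = 13
Two-sided p-value ≈ 0.028
Since p ≈ 0.028 < α = 0.05, reject H0; the data support H1.

t = -2.475; reject H0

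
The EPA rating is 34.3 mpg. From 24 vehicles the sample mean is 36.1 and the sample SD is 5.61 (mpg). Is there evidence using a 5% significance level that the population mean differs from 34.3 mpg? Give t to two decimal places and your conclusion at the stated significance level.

t = 1.57; fail to reject H0

H0: μ = 34.3; H1: μ ≠ 34.3 (one-sample t-test, two-sided).
t = (x̄ − μ₀)/(s/√n) = (36.1 − 34.3)/(5.61/√24) = 1.57
df = n − 1 = 23
Two-sided p-value ≈ 0.130
Since p ≈ 0.130 > α = 0.05, fail to reject H0; the evidence is not statistically significant.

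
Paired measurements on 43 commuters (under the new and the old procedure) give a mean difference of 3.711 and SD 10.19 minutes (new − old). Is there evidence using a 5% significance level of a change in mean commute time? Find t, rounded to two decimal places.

2.39

H0: μ_d = 0; H1: μ_d ≠ 0 (paired t-test on the differences, two-sided).
t = d̄/(s_d/√n) = 3.711/(10.19/√43) = 2.39
df = n − 1 = 42
Two-sided p-value ≈ 0.022
Since p ≈ 0.022 < α = 0.05, reject H0; the evidence is statistically significant.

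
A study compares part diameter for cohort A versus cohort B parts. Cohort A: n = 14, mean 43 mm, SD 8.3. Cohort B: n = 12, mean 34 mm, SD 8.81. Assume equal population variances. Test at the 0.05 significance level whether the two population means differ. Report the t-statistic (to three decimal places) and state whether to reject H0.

Let group 1 = cohort A, group 2 = cohort B. H0: μ_1 = μ_2; H1: μ_1 ≠ μ_2 (two-sample pooled-variance t-test, two-sided).
s_p² = [(14−1)·8.3² + (12−1)·8.81²]/(14+12−2) = 72.8895
t = (43 − 34)/√[72.8895·(1/14 + 1/12)] = 2.680
df = n₁ + n₂ − 2 = 24
Two-sided p-value ≈ 0.013
Since p ≈ 0.013 < α = 0.05, reject H0; the data support H1.

t = 2.680; reject H0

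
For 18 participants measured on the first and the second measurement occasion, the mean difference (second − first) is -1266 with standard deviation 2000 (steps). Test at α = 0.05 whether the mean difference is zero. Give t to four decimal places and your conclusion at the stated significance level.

t = -2.6856; reject H0

H0: μ_d = 0; H1: μ_d ≠ 0 (paired t-test on the differences, two-sided).
t = d̄/(s_d/√n) = -1266/(2000/√18) = -2.6856
df = n − 1 = 17
Two-sided p-value ≈ 0.0156
Since p ≈ 0.0156 < α = 0.05, reject H0; the data support H1.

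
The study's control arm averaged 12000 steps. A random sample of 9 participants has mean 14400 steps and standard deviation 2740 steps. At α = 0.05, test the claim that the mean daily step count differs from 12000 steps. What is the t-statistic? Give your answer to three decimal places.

H0: μ = 12000; H1: μ ≠ 12000 (one-sample t-test, two-sided).
t = (x̄ − μ₀)/(s/√n) = (14400 − 12000)/(2740/√9) = 2.628
df = n − 1 = 8
Two-sided p-value ≈ 0.030
Since p ≈ 0.030 < α = 0.05, reject H0; the evidence is statistically significant.

2.628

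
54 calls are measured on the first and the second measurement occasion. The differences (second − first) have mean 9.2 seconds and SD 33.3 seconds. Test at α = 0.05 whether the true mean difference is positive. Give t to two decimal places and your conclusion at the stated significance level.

t = 2.03; reject H0

H0: μ_d = 0; H1: μ_d > 0 (paired t-test on the differences, right-tailed).
t = d̄/(s_d/√n) = 9.2/(33.3/√54) = 2.03
df = n − 1 = 53
p-value = P(T ≥ 2.03) ≈ 0.024
Since p ≈ 0.024 < α = 0.05, reject H0; the data support H1.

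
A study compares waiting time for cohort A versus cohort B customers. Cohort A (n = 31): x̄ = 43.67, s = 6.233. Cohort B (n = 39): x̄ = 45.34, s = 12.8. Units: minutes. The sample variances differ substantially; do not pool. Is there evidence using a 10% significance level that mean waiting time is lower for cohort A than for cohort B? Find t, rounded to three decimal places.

Let group 1 = cohort A, group 2 = cohort B. H0: μ_1 = μ_2; H1: μ_1 < μ_2 (Welch's two-sample t-test, left-tailed).
t = (x̄_1 − x̄_2)/√(s_1²/n_1 + s_2²/n_2) = (43.67 − 45.34)/√(6.233²/31 + 12.8²/39) = -0.715
Welch–Satterthwaite df ≈ 57.56
p-value = P(T ≤ -0.715) ≈ 0.2387
Since p ≈ 0.2387 > α = 0.1, fail to reject H0; the evidence is not statistically significant.

-0.715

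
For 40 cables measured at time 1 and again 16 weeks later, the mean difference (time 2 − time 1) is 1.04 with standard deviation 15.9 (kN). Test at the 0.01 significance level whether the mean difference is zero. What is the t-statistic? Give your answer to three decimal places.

0.414

H0: μ_d = 0; H1: μ_d ≠ 0 (paired t-test on the differences, two-sided).
t = d̄/(s_d/√n) = 1.04/(15.9/√40) = 0.414
df = n − 1 = 39
Two-sided p-value ≈ 0.6814
Since p ≈ 0.6814 > α = 0.01, fail to reject H0; the evidence is not statistically significant.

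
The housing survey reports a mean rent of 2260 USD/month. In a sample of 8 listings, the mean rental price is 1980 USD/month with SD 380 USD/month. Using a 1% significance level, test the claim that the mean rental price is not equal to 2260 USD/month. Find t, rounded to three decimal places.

-2.084

H0: μ = 2260; H1: μ ≠ 2260 (one-sample t-test, two-sided).
t = (x̄ − μ₀)/(s/√n) = (1980 − 2260)/(380/√8) = -2.084
df = n − 1 = 7
Two-sided p-value ≈ 0.0756
Since p ≈ 0.0756 > α = 0.01, fail to reject H0; the evidence is not statistically significant.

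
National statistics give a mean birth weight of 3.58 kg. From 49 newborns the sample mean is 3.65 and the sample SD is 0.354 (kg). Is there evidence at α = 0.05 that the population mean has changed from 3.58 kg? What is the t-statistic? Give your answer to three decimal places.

1.384

H0: μ = 3.58; H1: μ ≠ 3.58 (one-sample t-test, two-sided).
t = (x̄ − μ₀)/(s/√n) = (3.65 − 3.58)/(0.354/√49) = 1.384
df = n − 1 = 48
Two-sided p-value ≈ 0.1727
Since p ≈ 0.1727 > α = 0.05, fail to reject H0; the data do not provide sufficient evidence against H0.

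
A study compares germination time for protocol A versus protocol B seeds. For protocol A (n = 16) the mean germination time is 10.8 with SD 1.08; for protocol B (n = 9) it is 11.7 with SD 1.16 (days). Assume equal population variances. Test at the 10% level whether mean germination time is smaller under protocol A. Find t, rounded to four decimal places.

-1.9486

Let group 1 = protocol A, group 2 = protocol B. H0: μ_1 = μ_2; H1: μ_1 < μ_2 (two-sample pooled-variance t-test, left-tailed).
s_p² = [(16−1)·1.08² + (9−1)·1.16²]/(16+9−2) = 1.22873
t = (10.8 − 11.7)/√[1.22873·(1/16 + 1/9)] = -1.9486
df = n₁ + n₂ − 2 = 23
p-value = P(T ≤ -1.9486) ≈ 0.0318
Since p ≈ 0.0318 < α = 0.1, reject H0; the evidence is statistically significant.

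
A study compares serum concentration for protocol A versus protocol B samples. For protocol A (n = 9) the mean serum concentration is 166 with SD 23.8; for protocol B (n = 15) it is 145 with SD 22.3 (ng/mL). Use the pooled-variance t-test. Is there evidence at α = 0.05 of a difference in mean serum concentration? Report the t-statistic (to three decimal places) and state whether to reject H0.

t = 2.179; reject H0

Let group 1 = protocol A, group 2 = protocol B. H0: μ_1 = μ_2; H1: μ_1 ≠ μ_2 (two-sample pooled-variance t-test, two-sided).
s_p² = [(9−1)·23.8² + (15−1)·22.3²]/(9+15−2) = 522.435
t = (166 − 145)/√[522.435·(1/9 + 1/15)] = 2.179
df = n₁ + n₂ − 2 = 22
Two-sided p-value ≈ 0.040
Since p ≈ 0.040 < α = 0.05, reject H0; the evidence is statistically significant.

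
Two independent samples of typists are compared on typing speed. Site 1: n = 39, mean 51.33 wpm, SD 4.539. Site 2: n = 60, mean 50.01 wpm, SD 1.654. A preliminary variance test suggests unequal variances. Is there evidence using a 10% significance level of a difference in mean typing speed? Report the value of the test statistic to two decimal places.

Let group 1 = site 1, group 2 = site 2. H0: μ_1 = μ_2; H1: μ_1 ≠ μ_2 (Welch's two-sample t-test, two-sided).
t = (x̄_1 − x̄_2)/√(s_1²/n_1 + s_2²/n_2) = (51.33 − 50.01)/√(4.539²/39 + 1.654²/60) = 1.74
Welch–Satterthwaite df ≈ 44.63
Two-sided p-value ≈ 0.0883
Since p ≈ 0.0883 < α = 0.1, reject H0; the data support H1.

1.74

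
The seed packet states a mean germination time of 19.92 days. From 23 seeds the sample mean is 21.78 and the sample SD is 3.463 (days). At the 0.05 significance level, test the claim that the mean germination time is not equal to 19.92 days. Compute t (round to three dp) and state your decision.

H0: μ = 19.92; H1: μ ≠ 19.92 (one-sample t-test, two-sided).
t = (x̄ − μ₀)/(s/√n) = (21.78 − 19.92)/(3.463/√23) = 2.576
df = n − 1 = 22
Two-sided p-value ≈ 0.017
Since p ≈ 0.017 < α = 0.05, reject H0; the evidence is statistically significant.

t = 2.576; reject H0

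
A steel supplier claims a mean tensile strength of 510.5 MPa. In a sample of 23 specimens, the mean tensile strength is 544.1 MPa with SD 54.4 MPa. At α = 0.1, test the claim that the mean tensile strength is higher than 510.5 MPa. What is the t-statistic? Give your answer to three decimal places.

2.962

H0: μ = 510.5; H1: μ > 510.5 (one-sample t-test, right-tailed).
t = (x̄ − μ₀)/(s/√n) = (544.1 − 510.5)/(54.4/√23) = 2.962
df = n − 1 = 22
p-value = P(T ≥ 2.962) ≈ 0.004
Since p ≈ 0.004 < α = 0.1, reject H0; the data support H1.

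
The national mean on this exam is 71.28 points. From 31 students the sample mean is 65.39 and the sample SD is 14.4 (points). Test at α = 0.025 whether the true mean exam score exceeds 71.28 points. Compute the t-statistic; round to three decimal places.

H0: μ = 71.28; H1: μ > 71.28 (one-sample t-test, right-tailed).
t = (x̄ − μ₀)/(s/√n) = (65.39 − 71.28)/(14.4/√31) = -2.277
df = n − 1 = 30
p-value = P(T ≥ -2.277) ≈ 0.9850
Since p ≈ 0.9850 > α = 0.025, fail to reject H0; the data do not provide sufficient evidence against H0.

-2.277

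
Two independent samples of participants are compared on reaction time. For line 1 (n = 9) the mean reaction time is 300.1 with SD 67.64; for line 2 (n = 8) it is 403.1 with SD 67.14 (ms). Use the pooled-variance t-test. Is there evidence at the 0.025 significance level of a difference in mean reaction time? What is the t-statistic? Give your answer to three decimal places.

Let group 1 = line 1, group 2 = line 2. H0: μ_1 = μ_2; H1: μ_1 ≠ μ_2 (two-sample pooled-variance t-test, two-sided).
s_p² = [(9−1)·67.64² + (8−1)·67.14²]/(9+8−2) = 4543.72
t = (300.1 − 403.1)/√[4543.72·(1/9 + 1/8)] = -3.145
df = n₁ + n₂ − 2 = 15
Two-sided p-value ≈ 0.0067
Since p ≈ 0.0067 < α = 0.025, reject H0; the data support H1.

-3.145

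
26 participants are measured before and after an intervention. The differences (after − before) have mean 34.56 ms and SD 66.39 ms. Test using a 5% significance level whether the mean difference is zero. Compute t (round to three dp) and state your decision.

t = 2.654; reject H0

H0: μ_d = 0; H1: μ_d ≠ 0 (paired t-test on the differences, two-sided).
t = d̄/(s_d/√n) = 34.56/(66.39/√26) = 2.654
df = n − 1 = 25
Two-sided p-value ≈ 0.014
Since p ≈ 0.014 < α = 0.05, reject H0; the evidence is statistically significant.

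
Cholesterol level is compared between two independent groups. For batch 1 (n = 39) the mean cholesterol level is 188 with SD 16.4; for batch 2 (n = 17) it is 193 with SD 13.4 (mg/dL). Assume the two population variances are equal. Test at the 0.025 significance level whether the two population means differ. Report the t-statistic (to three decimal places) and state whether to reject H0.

Let group 1 = batch 1, group 2 = batch 2. H0: μ_1 = μ_2; H1: μ_1 ≠ μ_2 (two-sample pooled-variance t-test, two-sided).
s_p² = [(39−1)·16.4² + (17−1)·13.4²]/(39+17−2) = 242.471
t = (188 − 193)/√[242.471·(1/39 + 1/17)] = -1.105
df = n₁ + n₂ − 2 = 54
Two-sided p-value ≈ 0.2741
Since p ≈ 0.2741 > α = 0.025, fail to reject H0; the data do not provide sufficient evidence against H0.

t = -1.105; fail to reject H0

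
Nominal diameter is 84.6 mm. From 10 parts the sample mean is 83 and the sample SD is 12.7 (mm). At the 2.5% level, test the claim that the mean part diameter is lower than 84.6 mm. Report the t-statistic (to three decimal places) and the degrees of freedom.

H0: μ = 84.6; H1: μ < 84.6 (one-sample t-test, left-tailed).
t = (x̄ − μ₀)/(s/√n) = (83 − 84.6)/(12.7/√10) = -0.398
df = n − 1 = 9
p-value = P(T ≤ -0.398) ≈ 0.3498
Since p ≈ 0.3498 > α = 0.025, fail to reject H0; the evidence is not statistically significant.

t = -0.398, df = 9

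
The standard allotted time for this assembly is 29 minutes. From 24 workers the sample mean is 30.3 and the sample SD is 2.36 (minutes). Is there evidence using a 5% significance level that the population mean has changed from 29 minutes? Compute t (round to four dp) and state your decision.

H0: μ = 29; H1: μ ≠ 29 (one-sample t-test, two-sided).
t = (x̄ − μ₀)/(s/√n) = (30.3 − 29)/(2.36/√24) = 2.6986
df = n − 1 = 23
Two-sided p-value ≈ 0.0128
Since p ≈ 0.0128 < α = 0.05, reject H0; the evidence is statistically significant.

t = 2.6986; reject H0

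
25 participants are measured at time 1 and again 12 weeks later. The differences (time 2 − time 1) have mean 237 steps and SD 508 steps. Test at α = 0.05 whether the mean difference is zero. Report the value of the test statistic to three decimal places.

2.333

H0: μ_d = 0; H1: μ_d ≠ 0 (paired t-test on the differences, two-sided).
t = d̄/(s_d/√n) = 237/(508/√25) = 2.333
df = n − 1 = 24
Two-sided p-value ≈ 0.0284
Since p ≈ 0.0284 < α = 0.05, reject H0; the data support H1.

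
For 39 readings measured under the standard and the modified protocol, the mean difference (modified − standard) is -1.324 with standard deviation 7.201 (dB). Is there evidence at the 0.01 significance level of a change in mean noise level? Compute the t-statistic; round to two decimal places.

-1.15

H0: μ_d = 0; H1: μ_d ≠ 0 (paired t-test on the differences, two-sided).
t = d̄/(s_d/√n) = -1.324/(7.201/√39) = -1.15
df = n − 1 = 38
Two-sided p-value ≈ 0.2581
Since p ≈ 0.2581 > α = 0.01, fail to reject H0; the data do not provide sufficient evidence against H0.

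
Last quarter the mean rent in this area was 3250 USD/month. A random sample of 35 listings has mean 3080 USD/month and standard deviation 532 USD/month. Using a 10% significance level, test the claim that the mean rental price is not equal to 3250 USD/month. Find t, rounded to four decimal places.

-1.8905

H0: μ = 3250; H1: μ ≠ 3250 (one-sample t-test, two-sided).
t = (x̄ − μ₀)/(s/√n) = (3080 − 3250)/(532/√35) = -1.8905
df = n − 1 = 34
Two-sided p-value ≈ 0.0672
Since p ≈ 0.0672 < α = 0.1, reject H0; the data support H1.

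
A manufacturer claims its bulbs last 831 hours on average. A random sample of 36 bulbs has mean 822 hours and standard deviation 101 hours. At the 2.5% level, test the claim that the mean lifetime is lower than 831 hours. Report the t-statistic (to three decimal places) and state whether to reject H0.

t = -0.535; fail to reject H0

H0: μ = 831; H1: μ < 831 (one-sample t-test, left-tailed).
t = (x̄ − μ₀)/(s/√n) = (822 − 831)/(101/√36) = -0.535
df = n − 1 = 35
p-value = P(T ≤ -0.535) ≈ 0.298
Since p ≈ 0.298 > α = 0.025, fail to reject H0; the data do not provide sufficient evidence against H0.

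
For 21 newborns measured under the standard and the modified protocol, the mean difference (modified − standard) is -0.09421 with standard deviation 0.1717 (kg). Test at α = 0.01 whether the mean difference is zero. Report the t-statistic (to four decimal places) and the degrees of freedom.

H0: μ_d = 0; H1: μ_d ≠ 0 (paired t-test on the differences, two-sided).
t = d̄/(s_d/√n) = -0.09421/(0.1717/√21) = -2.5144
df = n − 1 = 20
Two-sided p-value ≈ 0.0206
Since p ≈ 0.0206 > α = 0.01, fail to reject H0; the data do not provide sufficient evidence against H0.

t = -2.5144, df = 20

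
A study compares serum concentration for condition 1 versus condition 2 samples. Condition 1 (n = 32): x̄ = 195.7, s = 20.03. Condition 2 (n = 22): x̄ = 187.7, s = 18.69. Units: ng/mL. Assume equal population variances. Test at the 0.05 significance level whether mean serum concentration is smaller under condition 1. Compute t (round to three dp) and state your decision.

Let group 1 = condition 1, group 2 = condition 2. H0: μ_1 = μ_2; H1: μ_1 < μ_2 (two-sample pooled-variance t-test, left-tailed).
s_p² = [(32−1)·20.03² + (22−1)·18.69²]/(32+22−2) = 380.247
t = (195.7 − 187.7)/√[380.247·(1/32 + 1/22)] = 1.481
df = n₁ + n₂ − 2 = 52
p-value = P(T ≤ 1.481) ≈ 0.9277
Since p ≈ 0.9277 > α = 0.05, fail to reject H0; the data do not provide sufficient evidence against H0.

t = 1.481; fail to reject H0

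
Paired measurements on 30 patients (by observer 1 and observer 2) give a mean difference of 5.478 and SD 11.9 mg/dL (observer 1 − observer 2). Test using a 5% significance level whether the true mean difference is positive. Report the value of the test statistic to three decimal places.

H0: μ_d = 0; H1: μ_d > 0 (paired t-test on the differences, right-tailed).
t = d̄/(s_d/√n) = 5.478/(11.9/√30) = 2.521
df = n − 1 = 29
p-value = P(T ≥ 2.521) ≈ 0.0087
Since p ≈ 0.0087 < α = 0.05, reject H0; the evidence is statistically significant.

2.521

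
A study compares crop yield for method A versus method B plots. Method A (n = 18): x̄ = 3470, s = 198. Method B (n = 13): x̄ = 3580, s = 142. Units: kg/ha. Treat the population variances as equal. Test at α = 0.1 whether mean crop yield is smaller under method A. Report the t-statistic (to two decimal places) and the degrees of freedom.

Let group 1 = method A, group 2 = method B. H0: μ_1 = μ_2; H1: μ_1 < μ_2 (two-sample pooled-variance t-test, left-tailed).
s_p² = [(18−1)·198² + (13−1)·142²]/(18+13−2) = 31325.4
t = (3470 − 3580)/√[31325.4·(1/18 + 1/13)] = -1.71
df = n₁ + n₂ − 2 = 29
p-value = P(T ≤ -1.71) ≈ 0.0492
Since p ≈ 0.0492 < α = 0.1, reject H0; the data support H1.

t = -1.71, df = 29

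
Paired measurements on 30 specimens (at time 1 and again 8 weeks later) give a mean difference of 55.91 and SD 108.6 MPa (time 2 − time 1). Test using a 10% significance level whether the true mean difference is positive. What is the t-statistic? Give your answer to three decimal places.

2.820

H0: μ_d = 0; H1: μ_d > 0 (paired t-test on the differences, right-tailed).
t = d̄/(s_d/√n) = 55.91/(108.6/√30) = 2.820
df = n − 1 = 29
p-value = P(T ≥ 2.820) ≈ 0.004
Since p ≈ 0.004 < α = 0.1, reject H0; the data support H1.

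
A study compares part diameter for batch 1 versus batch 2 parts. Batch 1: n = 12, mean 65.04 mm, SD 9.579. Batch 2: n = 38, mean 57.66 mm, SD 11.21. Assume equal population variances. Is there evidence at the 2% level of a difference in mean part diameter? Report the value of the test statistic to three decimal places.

Let group 1 = batch 1, group 2 = batch 2. H0: μ_1 = μ_2; H1: μ_1 ≠ μ_2 (two-sample pooled-variance t-test, two-sided).
s_p² = [(12−1)·9.579² + (38−1)·11.21²]/(12+38−2) = 117.894
t = (65.04 − 57.66)/√[117.894·(1/12 + 1/38)] = 2.053
df = n₁ + n₂ − 2 = 48
Two-sided p-value ≈ 0.0456
Since p ≈ 0.0456 > α = 0.02, fail to reject H0; the data do not provide sufficient evidence against H0.

2.053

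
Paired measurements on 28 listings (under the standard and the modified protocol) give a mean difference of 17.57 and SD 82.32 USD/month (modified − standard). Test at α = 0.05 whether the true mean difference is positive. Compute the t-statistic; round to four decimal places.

1.1294

H0: μ_d = 0; H1: μ_d > 0 (paired t-test on the differences, right-tailed).
t = d̄/(s_d/√n) = 17.57/(82.32/√28) = 1.1294
df = n − 1 = 27
p-value = P(T ≥ 1.1294) ≈ 0.134
Since p ≈ 0.134 > α = 0.05, fail to reject H0; the evidence is not statistically significant.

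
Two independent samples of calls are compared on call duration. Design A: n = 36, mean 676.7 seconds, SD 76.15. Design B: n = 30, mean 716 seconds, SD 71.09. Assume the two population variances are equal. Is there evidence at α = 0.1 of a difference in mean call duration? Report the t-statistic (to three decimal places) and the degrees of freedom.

Let group 1 = design A, group 2 = design B. H0: μ_1 = μ_2; H1: μ_1 ≠ μ_2 (two-sample pooled-variance t-test, two-sided).
s_p² = [(36−1)·76.15² + (30−1)·71.09²]/(36+30−2) = 5461.23
t = (676.7 − 716)/√[5461.23·(1/36 + 1/30)] = -2.151
df = n₁ + n₂ − 2 = 64
Two-sided p-value ≈ 0.0352
Since p ≈ 0.0352 < α = 0.1, reject H0; the data support H1.

t = -2.151, df = 64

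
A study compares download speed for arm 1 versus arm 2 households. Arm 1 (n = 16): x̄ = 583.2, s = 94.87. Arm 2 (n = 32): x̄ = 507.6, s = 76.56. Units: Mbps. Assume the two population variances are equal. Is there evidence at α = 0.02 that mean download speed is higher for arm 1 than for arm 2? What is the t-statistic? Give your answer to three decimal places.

Let group 1 = arm 1, group 2 = arm 2. H0: μ_1 = μ_2; H1: μ_1 > μ_2 (two-sample pooled-variance t-test, right-tailed).
s_p² = [(16−1)·94.87² + (32−1)·76.56²]/(16+32−2) = 6884.98
t = (583.2 − 507.6)/√[6884.98·(1/16 + 1/32)] = 2.976
df = n₁ + n₂ − 2 = 46
p-value = P(T ≥ 2.976) ≈ 0.002
Since p ≈ 0.002 < α = 0.02, reject H0; the data support H1.

2.976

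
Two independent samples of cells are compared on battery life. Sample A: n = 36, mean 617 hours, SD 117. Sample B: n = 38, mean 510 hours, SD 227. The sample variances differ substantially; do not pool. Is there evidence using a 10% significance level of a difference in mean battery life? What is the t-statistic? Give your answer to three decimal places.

Let group 1 = sample A, group 2 = sample B. H0: μ_1 = μ_2; H1: μ_1 ≠ μ_2 (Welch's two-sample t-test, two-sided).
t = (x̄_1 − x̄_2)/√(s_1²/n_1 + s_2²/n_2) = (617 − 510)/√(117²/36 + 227²/38) = 2.568
Welch–Satterthwaite df ≈ 56.00
Two-sided p-value ≈ 0.013
Since p ≈ 0.013 < α = 0.1, reject H0; the data support H1.

2.568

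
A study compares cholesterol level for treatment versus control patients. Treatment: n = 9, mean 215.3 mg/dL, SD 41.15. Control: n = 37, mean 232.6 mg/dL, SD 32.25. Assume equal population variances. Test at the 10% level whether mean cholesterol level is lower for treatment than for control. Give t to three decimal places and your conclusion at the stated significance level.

Let group 1 = treatment, group 2 = control. H0: μ_1 = μ_2; H1: μ_1 < μ_2 (two-sample pooled-variance t-test, left-tailed).
s_p² = [(9−1)·41.15² + (37−1)·32.25²]/(9+37−2) = 1158.84
t = (215.3 − 232.6)/√[1158.84·(1/9 + 1/37)] = -1.367
df = n₁ + n₂ − 2 = 44
p-value = P(T ≤ -1.367) ≈ 0.089
Since p ≈ 0.089 < α = 0.1, reject H0; the evidence is statistically significant.

t = -1.367; reject H0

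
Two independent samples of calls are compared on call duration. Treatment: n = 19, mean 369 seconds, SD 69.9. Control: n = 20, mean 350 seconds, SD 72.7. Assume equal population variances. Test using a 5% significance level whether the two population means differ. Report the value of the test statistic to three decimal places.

0.831

Let group 1 = treatment, group 2 = control. H0: μ_1 = μ_2; H1: μ_1 ≠ μ_2 (two-sample pooled-variance t-test, two-sided).
s_p² = [(19−1)·69.9² + (20−1)·72.7²]/(19+20−2) = 5091.05
t = (369 − 350)/√[5091.05·(1/19 + 1/20)] = 0.831
df = n₁ + n₂ − 2 = 37
Two-sided p-value ≈ 0.411
Since p ≈ 0.411 > α = 0.05, fail to reject H0; the evidence is not statistically significant.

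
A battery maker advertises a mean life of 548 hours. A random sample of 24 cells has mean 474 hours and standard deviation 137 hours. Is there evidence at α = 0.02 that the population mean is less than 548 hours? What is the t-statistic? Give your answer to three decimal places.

-2.646

H0: μ = 548; H1: μ < 548 (one-sample t-test, left-tailed).
t = (x̄ − μ₀)/(s/√n) = (474 − 548)/(137/√24) = -2.646
df = n − 1 = 23
p-value = P(T ≤ -2.646) ≈ 0.0072
Since p ≈ 0.0072 < α = 0.02, reject H0; the evidence is statistically significant.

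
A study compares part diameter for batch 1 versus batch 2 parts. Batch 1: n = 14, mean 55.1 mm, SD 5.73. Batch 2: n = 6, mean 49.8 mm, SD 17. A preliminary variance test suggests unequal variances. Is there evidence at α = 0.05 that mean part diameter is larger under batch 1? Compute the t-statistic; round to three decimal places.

0.746

Let group 1 = batch 1, group 2 = batch 2. H0: μ_1 = μ_2; H1: μ_1 > μ_2 (Welch's two-sample t-test, right-tailed).
t = (x̄_1 − x̄_2)/√(s_1²/n_1 + s_2²/n_2) = (55.1 − 49.8)/√(5.73²/14 + 17²/6) = 0.746
Welch–Satterthwaite df ≈ 5.49
p-value = P(T ≥ 0.746) ≈ 0.2432
Since p ≈ 0.2432 > α = 0.05, fail to reject H0; the data do not provide sufficient evidence against H0.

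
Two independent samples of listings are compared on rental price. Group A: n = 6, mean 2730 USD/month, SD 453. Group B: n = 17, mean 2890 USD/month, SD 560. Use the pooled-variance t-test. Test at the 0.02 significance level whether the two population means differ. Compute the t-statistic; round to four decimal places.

Let group 1 = group A, group 2 = group B. H0: μ_1 = μ_2; H1: μ_1 ≠ μ_2 (two-sample pooled-variance t-test, two-sided).
s_p² = [(6−1)·453² + (17−1)·560²]/(6+17−2) = 287793
t = (2730 − 2890)/√[287793·(1/6 + 1/17)] = -0.6281
df = n₁ + n₂ − 2 = 21
Two-sided p-value ≈ 0.537
Since p ≈ 0.537 > α = 0.02, fail to reject H0; the evidence is not statistically significant.

-0.6281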